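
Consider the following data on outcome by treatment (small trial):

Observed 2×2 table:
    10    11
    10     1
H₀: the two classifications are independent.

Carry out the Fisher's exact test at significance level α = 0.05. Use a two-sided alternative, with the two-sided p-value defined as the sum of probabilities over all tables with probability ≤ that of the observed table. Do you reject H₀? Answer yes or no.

reject H₀: yes

Margins: r₁=21, r₂=11, c₁=20, c₂=12, n=32
p_obs = C(21,10)·C(11,10)/C(32,20); sum pmf over tables with pmf ≤ p_obs
p-value (two-sided) = 0.02319
At α=0.05: p < α → reject H₀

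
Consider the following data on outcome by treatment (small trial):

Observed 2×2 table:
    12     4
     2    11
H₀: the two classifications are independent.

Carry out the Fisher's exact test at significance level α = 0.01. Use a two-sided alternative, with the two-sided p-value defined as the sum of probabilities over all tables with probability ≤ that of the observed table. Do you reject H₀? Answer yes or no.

reject H₀: yes

Margins: r₁=16, r₂=13, c₁=14, c₂=15, n=29
p_obs = C(16,12)·C(13,2)/C(29,14); sum pmf over tables with pmf ≤ p_obs
p-value (two-sided) = 0.00251
At α=0.01: p < α → reject H₀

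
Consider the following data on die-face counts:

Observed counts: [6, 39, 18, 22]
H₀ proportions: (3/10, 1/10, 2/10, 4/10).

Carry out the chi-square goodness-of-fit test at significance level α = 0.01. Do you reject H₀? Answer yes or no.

reject H₀: yes

n = 85; E_i = n·p_i = [25.50, 8.50, 17.00, 34.00]
χ² = (6−25.50)²/25.50 + (39−8.50)²/8.50 + (18−17.00)²/17.00 + (22−34.00)²/34.00 = 128.6471
df = 3
p-value (upper-tail) = 0.00000
At α=0.01: p < α → reject H₀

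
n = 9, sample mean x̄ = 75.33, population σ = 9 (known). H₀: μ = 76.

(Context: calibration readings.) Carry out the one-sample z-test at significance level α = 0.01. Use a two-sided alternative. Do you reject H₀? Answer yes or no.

reject H₀: no

SE = σ/√n = 9/√9 = 3.0000
z = (x̄−μ₀)/SE = (75.33−76)/3.0000 = -0.2233
p-value (two-sided) = 0.82328
At α=0.01: p ≥ α → fail to reject H₀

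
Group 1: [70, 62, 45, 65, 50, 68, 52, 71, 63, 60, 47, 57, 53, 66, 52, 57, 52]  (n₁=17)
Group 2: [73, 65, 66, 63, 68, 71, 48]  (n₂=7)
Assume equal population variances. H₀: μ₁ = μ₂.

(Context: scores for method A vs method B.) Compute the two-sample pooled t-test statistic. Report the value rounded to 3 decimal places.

test statistic = -1.809

x̄₁=58.235, s₁=8.136, n₁=17
x̄₂=64.857, s₂=8.194, n₂=7
s_p² = [16·8.136² + 6·8.194²]/22 = 66.4507
SE = √(s_p²·(1/17+1/7)) = 3.6609
t = (58.235−64.857)/3.6609 = -1.8088
df = 22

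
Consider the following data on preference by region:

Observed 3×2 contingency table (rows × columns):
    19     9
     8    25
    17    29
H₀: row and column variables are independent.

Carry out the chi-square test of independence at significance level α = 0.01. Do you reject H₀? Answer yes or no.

reject H₀: yes

Row totals [28, 33, 46], col totals [44, 63], n=107
χ² = (19−11.51)²/11.51 + (9−16.49)²/16.49 + (8−13.57)²/13.57 + (25−19.43)²/19.43 + (17−18.92)²/18.92 + (29−27.08)²/27.08 = 12.4791
df = 2
p-value (upper-tail) = 0.00195
At α=0.01: p < α → reject H₀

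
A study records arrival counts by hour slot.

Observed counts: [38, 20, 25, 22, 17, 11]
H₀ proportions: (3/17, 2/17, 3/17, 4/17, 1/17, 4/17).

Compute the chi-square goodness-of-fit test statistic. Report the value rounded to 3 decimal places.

test statistic = 36.989

n = 133; E_i = n·p_i = [23.47, 15.65, 23.47, 31.29, 7.82, 31.29]
χ² = (38−23.47)²/23.47 + (20−15.65)²/15.65 + (25−23.47)²/23.47 + (22−31.29)²/31.29 + (17−7.82)²/7.82 + (11−31.29)²/31.29 = 36.9893
df = 5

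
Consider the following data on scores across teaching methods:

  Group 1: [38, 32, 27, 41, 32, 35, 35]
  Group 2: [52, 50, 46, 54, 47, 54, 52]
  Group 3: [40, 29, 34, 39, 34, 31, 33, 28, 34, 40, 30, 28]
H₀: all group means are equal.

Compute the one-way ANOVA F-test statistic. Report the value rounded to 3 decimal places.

Group means [34.29, 50.71, 33.33], grand mean 38.269
SSB = Σnᵢ(x̄ᵢ−x̄)² = 1487.592; SSW = ΣΣ(x−x̄ᵢ)² = 399.524
MSB = 1487.592/2 = 743.7958; MSW = 399.524/23 = 17.3706
F = MSB/MSW = 42.8192
df = (2, 23)

test statistic = 42.819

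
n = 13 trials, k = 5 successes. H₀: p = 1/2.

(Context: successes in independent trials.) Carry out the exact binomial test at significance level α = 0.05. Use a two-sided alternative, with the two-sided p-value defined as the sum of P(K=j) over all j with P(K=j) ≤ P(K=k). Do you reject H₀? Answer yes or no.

reject H₀: no

Exact binomial: n=13, k=5, p₀=1/2=0.5000
P(X=j) = C(n,j)·p₀^j·(1−p₀)^(n−j); p = Σ P(X=j) over j with P(X=j) ≤ P(X=5)
p-value (two-sided) = 0.58105
At α=0.05: p ≥ α → fail to reject H₀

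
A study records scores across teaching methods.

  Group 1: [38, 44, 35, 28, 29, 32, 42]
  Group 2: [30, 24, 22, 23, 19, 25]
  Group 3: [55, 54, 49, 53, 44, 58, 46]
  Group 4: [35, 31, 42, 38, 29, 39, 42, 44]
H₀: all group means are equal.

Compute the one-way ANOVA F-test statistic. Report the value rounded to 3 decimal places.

Group means [35.43, 23.83, 51.29, 37.50], grand mean 37.500
SSB = Σnᵢ(x̄ᵢ−x̄)² = 2481.024; SSW = ΣΣ(x−x̄ᵢ)² = 659.976
MSB = 2481.024/3 = 827.0079; MSW = 659.976/24 = 27.4990
F = MSB/MSW = 30.0741
df = (3, 24)

test statistic = 30.074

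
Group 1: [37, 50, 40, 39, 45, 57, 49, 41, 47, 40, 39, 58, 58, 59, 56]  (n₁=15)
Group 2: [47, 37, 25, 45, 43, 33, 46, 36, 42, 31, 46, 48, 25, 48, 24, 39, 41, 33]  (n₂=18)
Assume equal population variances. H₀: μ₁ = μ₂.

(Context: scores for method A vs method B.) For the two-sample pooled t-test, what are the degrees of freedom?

degrees of freedom = 31

df = n₁ + n₂ − 2 = 15 + 18 − 2 = 31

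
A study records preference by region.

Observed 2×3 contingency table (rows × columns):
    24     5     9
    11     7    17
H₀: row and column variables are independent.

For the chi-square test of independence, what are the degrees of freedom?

degrees of freedom = 2

df = (r−1)(c−1) = (2−1)·(3−1) = 2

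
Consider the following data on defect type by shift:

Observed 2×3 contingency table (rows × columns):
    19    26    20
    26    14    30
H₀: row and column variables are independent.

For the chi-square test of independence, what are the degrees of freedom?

degrees of freedom = 2

df = (r−1)(c−1) = (2−1)·(3−1) = 2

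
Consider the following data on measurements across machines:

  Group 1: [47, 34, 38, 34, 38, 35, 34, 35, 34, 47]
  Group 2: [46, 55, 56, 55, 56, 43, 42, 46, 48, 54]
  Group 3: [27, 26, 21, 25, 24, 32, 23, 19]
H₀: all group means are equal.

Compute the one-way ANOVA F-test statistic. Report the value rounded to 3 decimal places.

test statistic = 56.582

Group means [37.60, 50.10, 24.62], grand mean 38.357
SSB = Σnᵢ(x̄ᵢ−x̄)² = 2893.254; SSW = ΣΣ(x−x̄ᵢ)² = 639.175
MSB = 2893.254/2 = 1446.6268; MSW = 639.175/25 = 25.5670
F = MSB/MSW = 56.5818
df = (2, 25)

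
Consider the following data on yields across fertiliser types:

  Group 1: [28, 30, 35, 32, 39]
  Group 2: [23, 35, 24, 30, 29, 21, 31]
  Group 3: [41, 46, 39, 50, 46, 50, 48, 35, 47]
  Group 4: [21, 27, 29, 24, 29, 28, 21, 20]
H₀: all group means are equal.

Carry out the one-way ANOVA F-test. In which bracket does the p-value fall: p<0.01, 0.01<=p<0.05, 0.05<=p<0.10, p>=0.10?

Group means [32.80, 27.57, 44.67, 24.88], grand mean 33.034
SSB = Σnᵢ(x̄ᵢ−x̄)² = 1959.576; SSW = ΣΣ(x−x̄ᵢ)² = 545.389
MSB = 1959.576/3 = 653.1921; MSW = 545.389/25 = 21.8156
F = MSB/MSW = 29.9416
df = (3, 25)
p-value (upper-tail) = 0.00000
→ bracket: p<0.01

p-value bracket: p<0.01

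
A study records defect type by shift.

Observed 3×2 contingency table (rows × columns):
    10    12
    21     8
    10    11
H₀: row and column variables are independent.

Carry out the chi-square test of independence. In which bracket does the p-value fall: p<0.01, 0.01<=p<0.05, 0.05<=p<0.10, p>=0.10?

Row totals [22, 29, 21], col totals [41, 31], n=72
χ² = (10−12.53)²/12.53 + (12−9.47)²/9.47 + (21−16.51)²/16.51 + (8−12.49)²/12.49 + (10−11.96)²/11.96 + (11−9.04)²/9.04 = 4.7600
df = 2
p-value (upper-tail) = 0.09255
→ bracket: 0.05<=p<0.10

p-value bracket: 0.05<=p<0.10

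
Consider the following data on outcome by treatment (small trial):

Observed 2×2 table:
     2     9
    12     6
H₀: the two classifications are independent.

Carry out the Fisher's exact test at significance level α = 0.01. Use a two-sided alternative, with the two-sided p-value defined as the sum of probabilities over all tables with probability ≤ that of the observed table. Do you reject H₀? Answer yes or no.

Margins: r₁=11, r₂=18, c₁=14, c₂=15, n=29
p_obs = C(11,2)·C(18,12)/C(29,14); sum pmf over tables with pmf ≤ p_obs
p-value (two-sided) = 0.02094
At α=0.01: p ≥ α → fail to reject H₀

reject H₀: no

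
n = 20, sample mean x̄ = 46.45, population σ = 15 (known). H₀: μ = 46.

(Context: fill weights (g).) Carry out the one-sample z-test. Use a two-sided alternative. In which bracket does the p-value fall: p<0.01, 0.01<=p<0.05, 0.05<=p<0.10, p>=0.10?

SE = σ/√n = 15/√20 = 3.3541
z = (x̄−μ₀)/SE = (46.45−46)/3.3541 = 0.1342
p-value (two-sided) = 0.89327
→ bracket: p>=0.10

p-value bracket: p>=0.10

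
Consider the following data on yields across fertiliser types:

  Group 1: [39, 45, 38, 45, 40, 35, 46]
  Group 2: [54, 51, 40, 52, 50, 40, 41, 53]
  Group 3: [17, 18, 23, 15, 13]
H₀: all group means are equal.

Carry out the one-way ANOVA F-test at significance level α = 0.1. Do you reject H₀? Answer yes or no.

Group means [41.14, 47.62, 17.20], grand mean 37.750
SSB = Σnᵢ(x̄ᵢ−x̄)² = 2972.218; SSW = ΣΣ(x−x̄ᵢ)² = 429.532
MSB = 2972.218/2 = 1486.1089; MSW = 429.532/17 = 25.2666
F = MSB/MSW = 58.8171
df = (2, 17)
p-value (upper-tail) = 0.00000
At α=0.1: p < α → reject H₀

reject H₀: yes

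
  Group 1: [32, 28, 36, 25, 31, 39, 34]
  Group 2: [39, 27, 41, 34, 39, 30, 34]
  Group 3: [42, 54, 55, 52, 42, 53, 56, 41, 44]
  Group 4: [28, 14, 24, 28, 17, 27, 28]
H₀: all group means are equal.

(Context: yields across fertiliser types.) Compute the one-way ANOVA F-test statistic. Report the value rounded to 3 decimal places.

test statistic = 27.859

Group means [32.14, 34.86, 48.78, 23.71], grand mean 35.800
SSB = Σnᵢ(x̄ᵢ−x̄)² = 2638.102; SSW = ΣΣ(x−x̄ᵢ)² = 820.698
MSB = 2638.102/3 = 879.3672; MSW = 820.698/26 = 31.5653
F = MSB/MSW = 27.8586
df = (3, 26)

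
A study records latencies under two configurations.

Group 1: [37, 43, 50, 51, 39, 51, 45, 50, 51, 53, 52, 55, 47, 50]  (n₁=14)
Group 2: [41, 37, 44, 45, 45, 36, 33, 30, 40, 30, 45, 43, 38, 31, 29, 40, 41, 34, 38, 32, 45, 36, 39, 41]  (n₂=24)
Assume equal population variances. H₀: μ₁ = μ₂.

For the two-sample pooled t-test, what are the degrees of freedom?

degrees of freedom = 36

df = n₁ + n₂ − 2 = 14 + 24 − 2 = 36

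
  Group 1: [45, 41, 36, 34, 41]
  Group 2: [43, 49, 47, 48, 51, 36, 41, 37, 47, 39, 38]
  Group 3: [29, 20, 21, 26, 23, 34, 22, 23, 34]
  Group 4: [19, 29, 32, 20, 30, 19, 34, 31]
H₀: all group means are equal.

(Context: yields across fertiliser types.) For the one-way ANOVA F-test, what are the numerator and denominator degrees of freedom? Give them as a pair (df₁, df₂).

degrees of freedom = [3, 29]

k = 4 groups, N = 33 total
df = (k−1, N−k) = (4−1, 33−4) = (3, 29)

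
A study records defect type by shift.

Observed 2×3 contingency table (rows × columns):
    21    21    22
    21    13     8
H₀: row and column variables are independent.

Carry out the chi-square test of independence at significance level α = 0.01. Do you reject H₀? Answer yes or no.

Row totals [64, 42], col totals [42, 34, 30], n=106
χ² = (21−25.36)²/25.36 + (21−20.53)²/20.53 + (22−18.11)²/18.11 + (21−16.64)²/16.64 + (13−13.47)²/13.47 + (8−11.89)²/11.89 = 4.0229
df = 2
p-value (upper-tail) = 0.13379
At α=0.01: p ≥ α → fail to reject H₀

reject H₀: no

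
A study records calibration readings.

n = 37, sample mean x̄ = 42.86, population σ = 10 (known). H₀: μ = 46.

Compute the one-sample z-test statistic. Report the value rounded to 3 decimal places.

test statistic = -1.910

SE = σ/√n = 10/√37 = 1.6440
z = (x̄−μ₀)/SE = (42.86−46)/1.6440 = -1.9100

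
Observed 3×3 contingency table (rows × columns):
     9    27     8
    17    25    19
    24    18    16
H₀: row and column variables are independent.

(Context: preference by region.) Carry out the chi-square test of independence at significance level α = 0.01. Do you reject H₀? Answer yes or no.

Row totals [44, 61, 58], col totals [50, 70, 43], n=163
χ² = (9−13.50)²/13.50 + (27−18.90)²/18.90 + (8−11.61)²/11.61 + (17−18.71)²/18.71 + (25−26.20)²/26.20 + (19−16.09)²/16.09 + (24−17.79)²/17.79 + (18−24.91)²/24.91 + (16−15.30)²/15.30 = 10.9464
df = 4
p-value (upper-tail) = 0.02717
At α=0.01: p ≥ α → fail to reject H₀

reject H₀: no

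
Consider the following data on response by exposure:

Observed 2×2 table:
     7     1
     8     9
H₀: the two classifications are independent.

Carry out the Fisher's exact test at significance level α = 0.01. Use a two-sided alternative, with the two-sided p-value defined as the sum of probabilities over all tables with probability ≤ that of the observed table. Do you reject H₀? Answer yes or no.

Margins: r₁=8, r₂=17, c₁=15, c₂=10, n=25
p_obs = C(8,7)·C(17,8)/C(25,15); sum pmf over tables with pmf ≤ p_obs
p-value (two-sided) = 0.08754
At α=0.01: p ≥ α → fail to reject H₀

reject H₀: no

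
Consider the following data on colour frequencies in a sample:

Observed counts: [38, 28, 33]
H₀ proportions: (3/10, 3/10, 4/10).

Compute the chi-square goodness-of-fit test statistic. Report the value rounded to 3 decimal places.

n = 99; E_i = n·p_i = [29.70, 29.70, 39.60]
χ² = (38−29.70)²/29.70 + (28−29.70)²/29.70 + (33−39.60)²/39.60 = 3.5168
df = 2

test statistic = 3.517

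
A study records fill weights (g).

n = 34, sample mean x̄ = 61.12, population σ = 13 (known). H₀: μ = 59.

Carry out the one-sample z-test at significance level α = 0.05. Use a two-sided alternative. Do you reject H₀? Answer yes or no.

SE = σ/√n = 13/√34 = 2.2295
z = (x̄−μ₀)/SE = (61.12−59)/2.2295 = 0.9509
p-value (two-sided) = 0.34166
At α=0.05: p ≥ α → fail to reject H₀

reject H₀: no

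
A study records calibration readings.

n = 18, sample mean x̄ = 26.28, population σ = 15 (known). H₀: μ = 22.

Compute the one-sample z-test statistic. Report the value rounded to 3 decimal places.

test statistic = 1.211

SE = σ/√n = 15/√18 = 3.5355
z = (x̄−μ₀)/SE = (26.28−22)/3.5355 = 1.2106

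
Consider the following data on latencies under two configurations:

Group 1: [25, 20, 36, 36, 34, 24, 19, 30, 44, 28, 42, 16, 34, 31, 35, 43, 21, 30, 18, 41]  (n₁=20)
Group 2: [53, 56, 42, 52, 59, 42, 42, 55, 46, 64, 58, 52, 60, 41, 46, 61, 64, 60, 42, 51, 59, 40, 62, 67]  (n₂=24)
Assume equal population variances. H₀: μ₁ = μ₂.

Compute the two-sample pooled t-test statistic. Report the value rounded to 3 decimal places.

test statistic = -8.661

x̄₁=30.350, s₁=8.780, n₁=20
x̄₂=53.083, s₂=8.577, n₂=24
s_p² = [19·8.780² + 23·8.577²]/42 = 75.1520
SE = √(s_p²·(1/20+1/24)) = 2.6247
t = (30.350−53.083)/2.6247 = -8.6614
df = 42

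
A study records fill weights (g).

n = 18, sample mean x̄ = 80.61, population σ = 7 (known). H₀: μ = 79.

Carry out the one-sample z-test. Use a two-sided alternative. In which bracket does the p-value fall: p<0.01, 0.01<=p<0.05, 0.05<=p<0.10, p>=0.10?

p-value bracket: p>=0.10

SE = σ/√n = 7/√18 = 1.6499
z = (x̄−μ₀)/SE = (80.61−79)/1.6499 = 0.9758
p-value (two-sided) = 0.32916
→ bracket: p>=0.10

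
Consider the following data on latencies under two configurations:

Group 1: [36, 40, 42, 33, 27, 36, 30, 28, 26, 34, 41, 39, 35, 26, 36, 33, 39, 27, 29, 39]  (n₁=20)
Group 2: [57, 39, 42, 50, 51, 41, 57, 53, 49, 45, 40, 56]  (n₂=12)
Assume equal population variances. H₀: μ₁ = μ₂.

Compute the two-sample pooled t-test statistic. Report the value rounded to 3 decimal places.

x̄₁=33.800, s₁=5.337, n₁=20
x̄₂=48.333, s₂=6.760, n₂=12
s_p² = [19·5.337² + 11·6.760²]/30 = 34.7956
SE = √(s_p²·(1/20+1/12)) = 2.1539
t = (33.800−48.333)/2.1539 = -6.7474
df = 30

test statistic = -6.747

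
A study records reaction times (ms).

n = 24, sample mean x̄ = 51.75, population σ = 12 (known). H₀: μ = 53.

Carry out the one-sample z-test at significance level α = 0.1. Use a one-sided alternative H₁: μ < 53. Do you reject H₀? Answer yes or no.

SE = σ/√n = 12/√24 = 2.4495
z = (x̄−μ₀)/SE = (51.75−53)/2.4495 = -0.5103
p-value (one-sided, H₁ less) = 0.30492
At α=0.1: p ≥ α → fail to reject H₀

reject H₀: no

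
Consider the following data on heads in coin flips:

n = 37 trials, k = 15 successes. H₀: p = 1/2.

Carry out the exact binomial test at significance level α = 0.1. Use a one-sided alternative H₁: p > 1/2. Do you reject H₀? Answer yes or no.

Exact binomial: n=37, k=15, p₀=1/2=0.5000
P(X≥15) from Σ C(n,i)·p₀^i·(1−p₀)^(n−i)
p-value (one-sided, H₁ greater) = 0.90613
At α=0.1: p ≥ α → fail to reject H₀

reject H₀: no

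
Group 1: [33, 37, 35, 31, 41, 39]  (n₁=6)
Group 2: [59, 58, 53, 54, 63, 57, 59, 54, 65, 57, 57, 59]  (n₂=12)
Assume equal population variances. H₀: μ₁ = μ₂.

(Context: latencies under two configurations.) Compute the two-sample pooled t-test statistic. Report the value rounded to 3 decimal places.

x̄₁=36.000, s₁=3.742, n₁=6
x̄₂=57.917, s₂=3.528, n₂=12
s_p² = [5·3.742² + 11·3.528²]/16 = 12.9323
SE = √(s_p²·(1/6+1/12)) = 1.7981
t = (36.000−57.917)/1.7981 = -12.1890
df = 16

test statistic = -12.189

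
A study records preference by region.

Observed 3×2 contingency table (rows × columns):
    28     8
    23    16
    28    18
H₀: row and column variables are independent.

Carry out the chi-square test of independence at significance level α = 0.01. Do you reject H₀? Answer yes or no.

Row totals [36, 39, 46], col totals [79, 42], n=121
χ² = (28−23.50)²/23.50 + (8−12.50)²/12.50 + (23−25.46)²/25.46 + (16−13.54)²/13.54 + (28−30.03)²/30.03 + (18−15.97)²/15.97 = 3.5603
df = 2
p-value (upper-tail) = 0.16861
At α=0.01: p ≥ α → fail to reject H₀

reject H₀: no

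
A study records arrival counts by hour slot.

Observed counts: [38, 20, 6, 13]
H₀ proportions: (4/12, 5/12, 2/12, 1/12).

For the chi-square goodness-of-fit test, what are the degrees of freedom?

df = k − 1 = 4 − 1 = 3

degrees of freedom = 3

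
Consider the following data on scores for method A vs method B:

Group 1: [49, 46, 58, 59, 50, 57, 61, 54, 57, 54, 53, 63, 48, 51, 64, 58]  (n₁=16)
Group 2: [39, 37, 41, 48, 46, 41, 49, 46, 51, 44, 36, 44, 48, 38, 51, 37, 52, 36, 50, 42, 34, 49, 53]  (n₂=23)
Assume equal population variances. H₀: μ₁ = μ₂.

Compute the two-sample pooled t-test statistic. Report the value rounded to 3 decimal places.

x̄₁=55.125, s₁=5.390, n₁=16
x̄₂=44.000, s₂=5.947, n₂=23
s_p² = [15·5.390² + 22·5.947²]/37 = 32.8041
SE = √(s_p²·(1/16+1/23)) = 1.8645
t = (55.125−44.000)/1.8645 = 5.9666
df = 37

test statistic = 5.967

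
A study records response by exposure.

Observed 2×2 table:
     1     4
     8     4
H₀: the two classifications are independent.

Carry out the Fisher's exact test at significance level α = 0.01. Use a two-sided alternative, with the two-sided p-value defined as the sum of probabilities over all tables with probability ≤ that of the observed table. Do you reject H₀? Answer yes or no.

Margins: r₁=5, r₂=12, c₁=9, c₂=8, n=17
p_obs = C(5,1)·C(12,8)/C(17,9); sum pmf over tables with pmf ≤ p_obs
p-value (two-sided) = 0.13122
At α=0.01: p ≥ α → fail to reject H₀

reject H₀: no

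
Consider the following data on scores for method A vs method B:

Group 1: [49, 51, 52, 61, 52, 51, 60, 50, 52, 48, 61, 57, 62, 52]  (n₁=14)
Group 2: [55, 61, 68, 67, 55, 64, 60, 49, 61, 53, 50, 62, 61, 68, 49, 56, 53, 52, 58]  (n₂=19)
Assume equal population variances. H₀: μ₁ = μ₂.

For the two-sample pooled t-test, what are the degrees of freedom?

df = n₁ + n₂ − 2 = 14 + 19 − 2 = 31

degrees of freedom = 31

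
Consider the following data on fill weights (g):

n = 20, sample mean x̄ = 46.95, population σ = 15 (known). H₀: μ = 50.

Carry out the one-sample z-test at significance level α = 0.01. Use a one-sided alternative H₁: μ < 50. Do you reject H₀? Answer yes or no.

SE = σ/√n = 15/√20 = 3.3541
z = (x̄−μ₀)/SE = (46.95−50)/3.3541 = -0.9093
p-value (one-sided, H₁ less) = 0.18159
At α=0.01: p ≥ α → fail to reject H₀

reject H₀: no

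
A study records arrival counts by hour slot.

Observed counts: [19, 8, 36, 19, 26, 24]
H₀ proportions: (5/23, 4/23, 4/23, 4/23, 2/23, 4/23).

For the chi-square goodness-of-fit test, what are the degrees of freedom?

df = k − 1 = 6 − 1 = 5

degrees of freedom = 5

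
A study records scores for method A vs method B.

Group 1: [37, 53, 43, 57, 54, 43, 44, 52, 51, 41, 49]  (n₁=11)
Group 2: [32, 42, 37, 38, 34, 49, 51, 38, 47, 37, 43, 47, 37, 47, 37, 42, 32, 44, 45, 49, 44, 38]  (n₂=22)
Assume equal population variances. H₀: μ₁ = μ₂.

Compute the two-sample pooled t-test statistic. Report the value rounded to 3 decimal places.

x̄₁=47.636, s₁=6.345, n₁=11
x̄₂=41.364, s₂=5.670, n₂=22
s_p² = [10·6.345² + 21·5.670²]/31 = 34.7625
SE = √(s_p²·(1/11+1/22)) = 2.1772
t = (47.636−41.364)/2.1772 = 2.8811
df = 31

test statistic = 2.881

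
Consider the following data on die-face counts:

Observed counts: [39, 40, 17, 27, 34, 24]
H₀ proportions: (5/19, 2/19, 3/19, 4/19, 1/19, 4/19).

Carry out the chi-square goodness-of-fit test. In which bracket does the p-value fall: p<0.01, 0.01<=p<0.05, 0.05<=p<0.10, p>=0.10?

n = 181; E_i = n·p_i = [47.63, 19.05, 28.58, 38.11, 9.53, 38.11]
χ² = (39−47.63)²/47.63 + (40−19.05)²/19.05 + (17−28.58)²/28.58 + (27−38.11)²/38.11 + (34−9.53)²/9.53 + (24−38.11)²/38.11 = 100.6181
df = 5
p-value (upper-tail) = 0.00000
→ bracket: p<0.01

p-value bracket: p<0.01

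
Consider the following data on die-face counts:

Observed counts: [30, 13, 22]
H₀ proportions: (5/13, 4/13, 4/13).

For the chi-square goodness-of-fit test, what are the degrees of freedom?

df = k − 1 = 3 − 1 = 2

degrees of freedom = 2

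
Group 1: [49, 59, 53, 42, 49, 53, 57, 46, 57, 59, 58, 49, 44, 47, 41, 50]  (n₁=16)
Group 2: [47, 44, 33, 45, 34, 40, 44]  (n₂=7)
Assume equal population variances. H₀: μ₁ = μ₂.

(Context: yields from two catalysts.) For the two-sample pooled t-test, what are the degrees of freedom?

degrees of freedom = 21

df = n₁ + n₂ − 2 = 16 + 7 − 2 = 21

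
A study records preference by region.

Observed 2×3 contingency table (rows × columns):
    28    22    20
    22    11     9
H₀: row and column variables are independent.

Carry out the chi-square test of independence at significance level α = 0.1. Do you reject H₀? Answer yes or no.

reject H₀: no

Row totals [70, 42], col totals [50, 33, 29], n=112
χ² = (28−31.25)²/31.25 + (22−20.62)²/20.62 + (20−18.12)²/18.12 + (22−18.75)²/18.75 + (11−12.38)²/12.38 + (9−10.88)²/10.88 = 1.6630
df = 2
p-value (upper-tail) = 0.43539
At α=0.1: p ≥ α → fail to reject H₀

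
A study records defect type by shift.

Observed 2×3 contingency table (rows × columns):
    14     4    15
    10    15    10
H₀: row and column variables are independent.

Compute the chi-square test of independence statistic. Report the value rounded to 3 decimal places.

Row totals [33, 35], col totals [24, 19, 25], n=68
χ² = (14−11.65)²/11.65 + (4−9.22)²/9.22 + (15−12.13)²/12.13 + (10−12.35)²/12.35 + (15−9.78)²/9.78 + (10−12.87)²/12.87 = 7.9832
df = 2

test statistic = 7.983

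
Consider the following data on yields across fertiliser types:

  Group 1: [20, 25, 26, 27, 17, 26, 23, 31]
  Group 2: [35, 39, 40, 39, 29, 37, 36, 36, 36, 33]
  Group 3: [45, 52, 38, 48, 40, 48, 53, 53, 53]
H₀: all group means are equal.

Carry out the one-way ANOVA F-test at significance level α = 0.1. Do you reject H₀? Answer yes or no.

reject H₀: yes

Group means [24.38, 36.00, 47.78], grand mean 36.481
SSB = Σnᵢ(x̄ᵢ−x̄)² = 2323.310; SSW = ΣΣ(x−x̄ᵢ)² = 489.431
MSB = 2323.310/2 = 1161.6551; MSW = 489.431/24 = 20.3929
F = MSB/MSW = 56.9636
df = (2, 24)
p-value (upper-tail) = 0.00000
At α=0.1: p < α → reject H₀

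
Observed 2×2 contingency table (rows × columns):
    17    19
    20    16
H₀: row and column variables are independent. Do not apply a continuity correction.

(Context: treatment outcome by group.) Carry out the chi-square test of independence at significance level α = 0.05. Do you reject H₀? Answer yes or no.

reject H₀: no

Row totals [36, 36], col totals [37, 35], n=72
χ² = (17−18.50)²/18.50 + (19−17.50)²/17.50 + (20−18.50)²/18.50 + (16−17.50)²/17.50 = 0.5004
df = 1
p-value (upper-tail) = 0.47933
At α=0.05: p ≥ α → fail to reject H₀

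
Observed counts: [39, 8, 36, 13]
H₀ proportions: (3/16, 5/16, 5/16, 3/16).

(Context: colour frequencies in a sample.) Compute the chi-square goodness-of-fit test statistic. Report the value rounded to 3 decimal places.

test statistic = 43.222

n = 96; E_i = n·p_i = [18.00, 30.00, 30.00, 18.00]
χ² = (39−18.00)²/18.00 + (8−30.00)²/30.00 + (36−30.00)²/30.00 + (13−18.00)²/18.00 = 43.2222
df = 3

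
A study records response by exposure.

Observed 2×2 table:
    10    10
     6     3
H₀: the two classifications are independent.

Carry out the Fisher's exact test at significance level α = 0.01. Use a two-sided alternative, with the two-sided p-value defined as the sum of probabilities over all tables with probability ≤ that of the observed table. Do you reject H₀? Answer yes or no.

reject H₀: no

Margins: r₁=20, r₂=9, c₁=16, c₂=13, n=29
p_obs = C(20,10)·C(9,6)/C(29,16); sum pmf over tables with pmf ≤ p_obs
p-value (two-sided) = 0.45427
At α=0.01: p ≥ α → fail to reject H₀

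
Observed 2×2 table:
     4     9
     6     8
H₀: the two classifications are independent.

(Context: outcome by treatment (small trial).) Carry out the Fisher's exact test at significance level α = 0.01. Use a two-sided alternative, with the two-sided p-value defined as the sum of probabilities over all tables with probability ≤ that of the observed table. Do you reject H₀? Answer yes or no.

Margins: r₁=13, r₂=14, c₁=10, c₂=17, n=27
p_obs = C(13,4)·C(14,6)/C(27,10); sum pmf over tables with pmf ≤ p_obs
p-value (two-sided) = 0.69458
At α=0.01: p ≥ α → fail to reject H₀

reject H₀: no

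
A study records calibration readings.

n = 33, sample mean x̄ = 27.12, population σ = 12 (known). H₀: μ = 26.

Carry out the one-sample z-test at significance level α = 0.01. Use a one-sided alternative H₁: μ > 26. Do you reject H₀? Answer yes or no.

SE = σ/√n = 12/√33 = 2.0889
z = (x̄−μ₀)/SE = (27.12−26)/2.0889 = 0.5362
p-value (one-sided, H₁ greater) = 0.29592
At α=0.01: p ≥ α → fail to reject H₀

reject H₀: no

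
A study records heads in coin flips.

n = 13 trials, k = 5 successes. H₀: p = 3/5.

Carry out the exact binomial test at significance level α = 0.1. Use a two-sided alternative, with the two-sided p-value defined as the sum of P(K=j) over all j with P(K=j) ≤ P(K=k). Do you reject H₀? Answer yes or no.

reject H₀: no

Exact binomial: n=13, k=5, p₀=3/5=0.6000
P(X=j) = C(n,j)·p₀^j·(1−p₀)^(n−j); p = Σ P(X=j) over j with P(X=j) ≤ P(X=5)
p-value (two-sided) = 0.15557
At α=0.1: p ≥ α → fail to reject H₀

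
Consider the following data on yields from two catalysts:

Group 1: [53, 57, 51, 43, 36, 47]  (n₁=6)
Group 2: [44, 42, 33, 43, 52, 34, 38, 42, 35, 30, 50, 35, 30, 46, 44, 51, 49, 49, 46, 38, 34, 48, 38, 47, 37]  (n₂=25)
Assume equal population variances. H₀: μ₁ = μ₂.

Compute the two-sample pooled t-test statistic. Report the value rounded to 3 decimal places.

test statistic = 2.045

x̄₁=47.833, s₁=7.548, n₁=6
x̄₂=41.400, s₂=6.782, n₂=25
s_p² = [5·7.548² + 24·6.782²]/29 = 47.8908
SE = √(s_p²·(1/6+1/25)) = 3.1460
t = (47.833−41.400)/3.1460 = 2.0449
df = 29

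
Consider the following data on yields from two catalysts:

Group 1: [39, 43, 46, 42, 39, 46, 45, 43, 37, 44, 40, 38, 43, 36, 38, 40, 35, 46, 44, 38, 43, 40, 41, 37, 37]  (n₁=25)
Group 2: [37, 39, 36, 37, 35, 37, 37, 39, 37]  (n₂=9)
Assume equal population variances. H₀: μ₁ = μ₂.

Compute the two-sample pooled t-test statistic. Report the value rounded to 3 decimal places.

x̄₁=40.800, s₁=3.367, n₁=25
x̄₂=37.111, s₂=1.269, n₂=9
s_p² = [24·3.367² + 8·1.269²]/32 = 8.9028
SE = √(s_p²·(1/25+1/9)) = 1.1599
t = (40.800−37.111)/1.1599 = 3.1804
df = 32

test statistic = 3.180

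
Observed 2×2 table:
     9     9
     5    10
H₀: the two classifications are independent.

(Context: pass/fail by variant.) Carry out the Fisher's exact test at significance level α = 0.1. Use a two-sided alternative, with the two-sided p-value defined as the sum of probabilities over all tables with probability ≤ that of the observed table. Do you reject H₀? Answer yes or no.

reject H₀: no

Margins: r₁=18, r₂=15, c₁=14, c₂=19, n=33
p_obs = C(18,9)·C(15,5)/C(33,14); sum pmf over tables with pmf ≤ p_obs
p-value (two-sided) = 0.48242
At α=0.1: p ≥ α → fail to reject H₀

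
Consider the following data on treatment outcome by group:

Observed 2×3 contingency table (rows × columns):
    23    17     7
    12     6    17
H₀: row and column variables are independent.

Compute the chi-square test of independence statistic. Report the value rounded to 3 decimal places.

Row totals [47, 35], col totals [35, 23, 24], n=82
χ² = (23−20.06)²/20.06 + (17−13.18)²/13.18 + (7−13.76)²/13.76 + (12−14.94)²/14.94 + (6−9.82)²/9.82 + (17−10.24)²/10.24 = 11.3721
df = 2

test statistic = 11.372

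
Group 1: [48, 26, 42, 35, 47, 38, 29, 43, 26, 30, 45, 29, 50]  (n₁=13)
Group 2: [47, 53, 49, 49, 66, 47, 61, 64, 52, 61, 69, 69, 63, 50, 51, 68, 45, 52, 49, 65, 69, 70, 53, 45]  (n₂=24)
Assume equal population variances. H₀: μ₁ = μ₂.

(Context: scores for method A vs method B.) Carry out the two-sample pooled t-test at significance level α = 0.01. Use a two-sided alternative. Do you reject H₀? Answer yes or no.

x̄₁=37.538, s₁=8.828, n₁=13
x̄₂=56.958, s₂=8.922, n₂=24
s_p² = [12·8.828² + 23·8.922²]/35 = 79.0340
SE = √(s_p²·(1/13+1/24)) = 3.0615
t = (37.538−56.958)/3.0615 = -6.3433
df = 35
p-value (two-sided) = 0.00000
At α=0.01: p < α → reject H₀

reject H₀: yes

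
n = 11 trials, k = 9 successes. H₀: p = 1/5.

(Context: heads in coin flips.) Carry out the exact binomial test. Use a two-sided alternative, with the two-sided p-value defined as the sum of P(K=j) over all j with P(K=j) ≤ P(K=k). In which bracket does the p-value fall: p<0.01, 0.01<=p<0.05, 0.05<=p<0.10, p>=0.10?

p-value bracket: p<0.01

Exact binomial: n=11, k=9, p₀=1/5=0.2000
P(X=j) = C(n,j)·p₀^j·(1−p₀)^(n−j); p = Σ P(X=j) over j with P(X=j) ≤ P(X=9)
p-value (two-sided) = 0.00002
→ bracket: p<0.01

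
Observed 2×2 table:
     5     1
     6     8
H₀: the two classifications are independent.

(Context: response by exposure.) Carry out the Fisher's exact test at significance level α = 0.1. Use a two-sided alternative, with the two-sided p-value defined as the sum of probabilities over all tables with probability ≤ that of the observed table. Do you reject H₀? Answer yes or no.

Margins: r₁=6, r₂=14, c₁=11, c₂=9, n=20
p_obs = C(6,5)·C(14,6)/C(20,11); sum pmf over tables with pmf ≤ p_obs
p-value (two-sided) = 0.15712
At α=0.1: p ≥ α → fail to reject H₀

reject H₀: no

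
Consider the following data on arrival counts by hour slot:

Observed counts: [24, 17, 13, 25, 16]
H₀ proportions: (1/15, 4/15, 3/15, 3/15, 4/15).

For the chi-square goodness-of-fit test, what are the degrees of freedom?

degrees of freedom = 4

df = k − 1 = 5 − 1 = 4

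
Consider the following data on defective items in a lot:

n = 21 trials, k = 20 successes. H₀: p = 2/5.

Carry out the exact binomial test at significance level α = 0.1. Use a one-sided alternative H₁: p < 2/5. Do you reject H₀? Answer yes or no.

Exact binomial: n=21, k=20, p₀=2/5=0.4000
P(X≤20) from Σ C(n,i)·p₀^i·(1−p₀)^(n−i)
p-value (one-sided, H₁ less) = 1.00000
At α=0.1: p ≥ α → fail to reject H₀

reject H₀: no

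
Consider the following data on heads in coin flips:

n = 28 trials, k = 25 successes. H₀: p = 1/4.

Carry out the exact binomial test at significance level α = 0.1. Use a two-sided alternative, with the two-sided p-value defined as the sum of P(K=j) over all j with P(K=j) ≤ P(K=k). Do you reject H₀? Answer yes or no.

Exact binomial: n=28, k=25, p₀=1/4=0.2500
P(X=j) = C(n,j)·p₀^j·(1−p₀)^(n−j); p = Σ P(X=j) over j with P(X=j) ≤ P(X=25)
p-value (two-sided) = 0.00000
At α=0.1: p < α → reject H₀

reject H₀: yes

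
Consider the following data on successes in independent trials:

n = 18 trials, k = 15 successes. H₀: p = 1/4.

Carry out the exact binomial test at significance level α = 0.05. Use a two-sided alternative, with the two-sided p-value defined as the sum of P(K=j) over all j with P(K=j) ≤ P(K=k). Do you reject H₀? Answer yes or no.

Exact binomial: n=18, k=15, p₀=1/4=0.2500
P(X=j) = C(n,j)·p₀^j·(1−p₀)^(n−j); p = Σ P(X=j) over j with P(X=j) ≤ P(X=15)
p-value (two-sided) = 0.00000
At α=0.05: p < α → reject H₀

reject H₀: yes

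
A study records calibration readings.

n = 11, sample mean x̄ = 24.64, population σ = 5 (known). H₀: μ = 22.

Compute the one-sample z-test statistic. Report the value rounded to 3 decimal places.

test statistic = 1.751

SE = σ/√n = 5/√11 = 1.5076
z = (x̄−μ₀)/SE = (24.64−22)/1.5076 = 1.7512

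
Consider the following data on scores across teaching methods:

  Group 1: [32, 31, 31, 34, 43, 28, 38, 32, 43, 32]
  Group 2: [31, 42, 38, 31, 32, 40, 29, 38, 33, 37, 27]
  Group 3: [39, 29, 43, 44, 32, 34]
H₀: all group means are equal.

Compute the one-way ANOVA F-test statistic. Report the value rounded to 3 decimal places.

test statistic = 0.506

Group means [34.40, 34.36, 36.83], grand mean 34.926
SSB = Σnᵢ(x̄ᵢ−x̄)² = 28.073; SSW = ΣΣ(x−x̄ᵢ)² = 665.779
MSB = 28.073/2 = 14.0365; MSW = 665.779/24 = 27.7408
F = MSB/MSW = 0.5060
df = (2, 24)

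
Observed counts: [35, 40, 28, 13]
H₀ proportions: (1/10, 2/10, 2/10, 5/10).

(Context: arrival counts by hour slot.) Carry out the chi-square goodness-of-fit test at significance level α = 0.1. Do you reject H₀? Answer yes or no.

n = 116; E_i = n·p_i = [11.60, 23.20, 23.20, 58.00]
χ² = (35−11.60)²/11.60 + (40−23.20)²/23.20 + (28−23.20)²/23.20 + (13−58.00)²/58.00 = 95.2759
df = 3
p-value (upper-tail) = 0.00000
At α=0.1: p < α → reject H₀

reject H₀: yes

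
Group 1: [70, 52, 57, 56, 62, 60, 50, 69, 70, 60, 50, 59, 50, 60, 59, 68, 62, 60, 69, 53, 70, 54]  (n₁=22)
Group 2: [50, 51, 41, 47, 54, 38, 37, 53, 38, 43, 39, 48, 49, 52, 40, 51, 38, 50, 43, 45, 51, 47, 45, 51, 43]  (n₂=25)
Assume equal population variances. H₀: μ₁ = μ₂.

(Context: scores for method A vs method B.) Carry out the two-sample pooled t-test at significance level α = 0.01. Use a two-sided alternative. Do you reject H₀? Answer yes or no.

reject H₀: yes

x̄₁=60.000, s₁=6.935, n₁=22
x̄₂=45.760, s₂=5.426, n₂=25
s_p² = [21·6.935² + 24·5.426²]/45 = 38.1458
SE = √(s_p²·(1/22+1/25)) = 1.8055
t = (60.000−45.760)/1.8055 = 7.8871
df = 45
p-value (two-sided) = 0.00000
At α=0.01: p < α → reject H₀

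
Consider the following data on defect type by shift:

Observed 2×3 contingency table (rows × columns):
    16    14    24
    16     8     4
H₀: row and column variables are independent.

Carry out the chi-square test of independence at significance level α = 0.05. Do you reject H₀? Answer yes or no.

reject H₀: yes

Row totals [54, 28], col totals [32, 22, 28], n=82
χ² = (16−21.07)²/21.07 + (14−14.49)²/14.49 + (24−18.44)²/18.44 + (16−10.93)²/10.93 + (8−7.51)²/7.51 + (4−9.56)²/9.56 = 8.5364
df = 2
p-value (upper-tail) = 0.01401
At α=0.05: p < α → reject H₀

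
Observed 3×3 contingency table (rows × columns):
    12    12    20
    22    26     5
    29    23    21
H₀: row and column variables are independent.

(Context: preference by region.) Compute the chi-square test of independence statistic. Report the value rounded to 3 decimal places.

Row totals [44, 53, 73], col totals [63, 61, 46], n=170
χ² = (12−16.31)²/16.31 + (12−15.79)²/15.79 + (20−11.91)²/11.91 + (22−19.64)²/19.64 + (26−19.02)²/19.02 + (5−14.34)²/14.34 + (29−27.05)²/27.05 + (23−26.19)²/26.19 + (21−19.75)²/19.75 = 17.0884
df = 4

test statistic = 17.088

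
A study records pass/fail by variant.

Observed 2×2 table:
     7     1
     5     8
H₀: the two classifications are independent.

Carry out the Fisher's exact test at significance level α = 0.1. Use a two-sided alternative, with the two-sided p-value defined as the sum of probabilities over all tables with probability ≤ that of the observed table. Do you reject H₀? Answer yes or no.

reject H₀: yes

Margins: r₁=8, r₂=13, c₁=12, c₂=9, n=21
p_obs = C(8,7)·C(13,5)/C(21,12); sum pmf over tables with pmf ≤ p_obs
p-value (two-sided) = 0.06687
At α=0.1: p < α → reject H₀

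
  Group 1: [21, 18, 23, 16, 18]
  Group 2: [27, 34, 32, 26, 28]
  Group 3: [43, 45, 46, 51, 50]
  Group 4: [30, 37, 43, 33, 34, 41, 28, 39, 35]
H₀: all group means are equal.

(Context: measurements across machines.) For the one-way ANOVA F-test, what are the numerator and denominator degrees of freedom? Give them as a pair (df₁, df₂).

k = 4 groups, N = 24 total
df = (k−1, N−k) = (4−1, 24−4) = (3, 20)

degrees of freedom = [3, 20]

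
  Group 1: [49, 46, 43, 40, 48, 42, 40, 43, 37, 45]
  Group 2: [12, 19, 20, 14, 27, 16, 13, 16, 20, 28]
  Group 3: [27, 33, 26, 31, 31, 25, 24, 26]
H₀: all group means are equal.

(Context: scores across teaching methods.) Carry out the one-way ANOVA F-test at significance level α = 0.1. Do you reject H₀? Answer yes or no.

Group means [43.30, 18.50, 27.88], grand mean 30.036
SSB = Σnᵢ(x̄ᵢ−x̄)² = 3127.489; SSW = ΣΣ(x−x̄ᵢ)² = 477.475
MSB = 3127.489/2 = 1563.7446; MSW = 477.475/25 = 19.0990
F = MSB/MSW = 81.8757
df = (2, 25)
p-value (upper-tail) = 0.00000
At α=0.1: p < α → reject H₀

reject H₀: yes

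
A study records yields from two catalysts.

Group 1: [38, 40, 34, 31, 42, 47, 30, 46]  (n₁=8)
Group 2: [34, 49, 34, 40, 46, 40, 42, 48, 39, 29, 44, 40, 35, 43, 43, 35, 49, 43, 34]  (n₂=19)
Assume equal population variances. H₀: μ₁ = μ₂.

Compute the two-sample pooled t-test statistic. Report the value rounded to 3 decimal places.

test statistic = -0.748

x̄₁=38.500, s₁=6.459, n₁=8
x̄₂=40.368, s₂=5.708, n₂=19
s_p² = [7·6.459² + 18·5.708²]/25 = 35.1368
SE = √(s_p²·(1/8+1/19)) = 2.4983
t = (38.500−40.368)/2.4983 = -0.7479
df = 25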